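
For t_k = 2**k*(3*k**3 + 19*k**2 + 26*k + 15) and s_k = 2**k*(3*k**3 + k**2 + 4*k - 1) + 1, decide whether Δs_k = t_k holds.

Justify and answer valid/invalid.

s_(k+1) = 2**(k + 1)*(4*k + 3*(k + 1)**3 + (k + 1)**2 + 3) + 1
s_(k+1) − s_k = 2**k*(3*k**3 + 19*k**2 + 26*k + 15)
(s_(k+1) − s_k) − t_k = 0

Valid: the claim telescopes to t_k.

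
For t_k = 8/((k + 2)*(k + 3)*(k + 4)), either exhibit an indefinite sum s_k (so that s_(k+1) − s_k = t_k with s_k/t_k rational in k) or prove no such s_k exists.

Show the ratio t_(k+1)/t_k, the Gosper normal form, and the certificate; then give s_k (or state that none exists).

s_k = 2*k*(k + 5)/(3*(k + 2)*(k + 3))

The ratio is (k + 2)/(k + 5).
A = k + 2, B = k + 5, C = 1.
Set up (k + 2)·f(k+1) − (k + 4)·f(k) − (1) = 0.
Degrees (1,1,0) ⇒ d ≤ 2.
Coefficient equations give f(k) = k*(k + 5)/12.
R(k) = B(k−1)·f(k)/C(k) = k*(k + 4)*(k + 5)/12; s_k = R·t_k = 2*k*(k + 5)/(3*(k + 2)*(k + 3)).
s_(k+1) − s_k = 8/(k**3 + 9*k**2 + 26*k + 24) = t_k.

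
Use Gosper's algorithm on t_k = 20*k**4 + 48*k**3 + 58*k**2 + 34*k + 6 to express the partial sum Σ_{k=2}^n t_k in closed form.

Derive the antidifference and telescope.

Compute t_(k+1)/t_k: get (10*k**4 + 64*k**3 + 161*k**2 + 187*k + 83)/(10*k**4 + 24*k**3 + 29*k**2 + 17*k + 3).
Normal form (A,B,C) = (1, 1, k**4 + 12*k**3/5 + 29*k**2/10 + 17*k/10 + 3/10).
Set up (1)·f(k+1) − (1)·f(k) − (k**4 + 12*k**3/5 + 29*k**2/10 + 17*k/10 + 3/10) = 0.
Degrees (0,0,4) ⇒ d ≤ 5.
Coefficient equations give f(k) = k*(2*k**4 + k**3 + k**2 - 1)/10.
Get s_k = R·t_k = 2*k*(2*k**4 + k**3 + k**2 - 1) with R(k) = B(k−1)f(k)/C(k) = k*(2*k**4 + k**3 + k**2 - 1)/(10*k**4 + 24*k**3 + 29*k**2 + 17*k + 3).
Check: Δs_k = 20*k**4 + 48*k**3 + 58*k**2 + 34*k + 6. ✓
s_(n+1) = 4*n**5 + 22*n**4 + 50*n**3 + 58*n**2 + 32*n + 6 and s_(2) = 172, so S(n) = 4*n**5 + 22*n**4 + 50*n**3 + 58*n**2 + 32*n - 166.

S(n) = 4*n**5 + 22*n**4 + 50*n**3 + 58*n**2 + 32*n - 166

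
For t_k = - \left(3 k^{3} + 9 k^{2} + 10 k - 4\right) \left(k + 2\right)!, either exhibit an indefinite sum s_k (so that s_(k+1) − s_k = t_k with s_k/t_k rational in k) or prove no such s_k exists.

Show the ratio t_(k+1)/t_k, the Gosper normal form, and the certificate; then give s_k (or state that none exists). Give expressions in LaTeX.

s_k = \left(- 3 k^{2} + 3 k + 2\right) \left(k + 2\right)!

The ratio is (3*k**4 + 27*k**3 + 91*k**2 + 129*k + 54)/(3*k**3 + 9*k**2 + 10*k - 4).
Factor: A=k + 3; B=1; C=k**3 + 3*k**2 + 10*k/3 - 4/3.
Set up (k + 3)·f(k+1) − (1)·f(k) − (k**3 + 3*k**2 + 10*k/3 - 4/3) = 0.
deg f ≤ 2 (via 1,0,3).
A polynomial solution: f(k) = (3*k**2 - 3*k - 2)/3.
Certificate R = B(k−1)f/C = (3*k**2 - 3*k - 2)/(3*k**3 + 9*k**2 + 10*k - 4) gives s_k = (-3*k**2 + 3*k + 2)*factorial(k + 2).
Verify: -(3*k**3 + 9*k**2 + 10*k - 4)*factorial(k + 2) matches t_k.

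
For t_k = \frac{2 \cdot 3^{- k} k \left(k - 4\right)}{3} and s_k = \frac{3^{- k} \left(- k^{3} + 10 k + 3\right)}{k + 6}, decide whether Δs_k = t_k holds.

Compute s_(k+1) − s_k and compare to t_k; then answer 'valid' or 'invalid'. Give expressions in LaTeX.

s_(k+1) = (10*k - (k + 1)**3 + 13)/(3*3**k*(k + 7))
s_(k+1) − s_k = (2*k**4 + 12*k**3 - 41*k**2 - 165*k + 9)/(3*3**k*(k**2 + 13*k + 42))
(s_(k+1) − s_k) − t_k = (-2*k**3 - 7*k**2 + 57*k + 3)/(3**k*(k**2 + 13*k + 42))

Invalid: residual \frac{3^{- k} \left(- 2 k^{3} - 7 k^{2} + 57 k + 3\right)}{k^{2} + 13 k + 42} ≠ 0.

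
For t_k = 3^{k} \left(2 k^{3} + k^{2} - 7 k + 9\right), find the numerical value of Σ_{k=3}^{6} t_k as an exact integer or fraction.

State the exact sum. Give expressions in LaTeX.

Σ = 389124

Ratio r(k) = 3*(2*k**3 + 7*k**2 + k + 5)/(2*k**3 + k**2 - 7*k + 9).
Factor: A=3; B=1; C=k**3 + k**2/2 - 7*k/2 + 9/2.
Need (3)·f(k+1) − (1)·f(k) = k**3 + k**2/2 - 7*k/2 + 9/2.
Degrees (0,0,3) ⇒ d ≤ 3.
A polynomial solution: f(k) = (k**3 - 4*k**2 + 4*k + 3)/2.
R(k) = B(k−1)·f(k)/C(k) = (k**3 - 4*k**2 + 4*k + 3)/(2*k**3 + k**2 - 7*k + 9); s_k = R·t_k = 3**k*(k**3 - 4*k**2 + 4*k + 3).
Check: Δs_k = 3**k*(2*k**3 + k**2 - 7*k + 9). ✓
Σ_(k=3)^(6) t_k = s_(7) − s_(3) = 389286 − (162) = 389124.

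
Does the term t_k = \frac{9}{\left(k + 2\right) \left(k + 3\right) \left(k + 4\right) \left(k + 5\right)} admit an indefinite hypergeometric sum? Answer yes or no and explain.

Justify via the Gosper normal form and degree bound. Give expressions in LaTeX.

Step 1: r(k) = (k + 2)/(k + 6).
Take A(k)=k + 2, B(k)=k + 6, C(k)=1.
f must satisfy (k + 2)·f(k+1) − (k + 5)·f(k) = 1.
Degrees (1,1,0) ⇒ d ≤ 3.
Coefficient equations give f(k) = k*(k**2 + 9*k + 26)/72.
Certificate R = B(k−1)f/C = k*(k + 5)*(k**2 + 9*k + 26)/72 gives s_k = k*(k**2 + 9*k + 26)/(8*(k + 2)*(k + 3)*(k + 4)).
Check: Δs_k = 9/(k**4 + 14*k**3 + 71*k**2 + 154*k + 120). ✓

Yes. s_k = \frac{k \left(k^{2} + 9 k + 26\right)}{8 \left(k + 2\right) \left(k + 3\right) \left(k + 4\right)}.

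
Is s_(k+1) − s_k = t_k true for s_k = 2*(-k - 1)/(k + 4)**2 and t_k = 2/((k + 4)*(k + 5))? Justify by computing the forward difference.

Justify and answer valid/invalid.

Invalid: residual 6*(-2*k - 9)/(k**4 + 18*k**3 + 121*k**2 + 360*k + 400) ≠ 0.

s_(k+1) = 2*(-k - 2)/(k + 5)**2
s_(k+1) − s_k = 2*(k**2 + 3*k - 7)/(k**4 + 18*k**3 + 121*k**2 + 360*k + 400)
(s_(k+1) − s_k) − t_k = 6*(-2*k - 9)/(k**4 + 18*k**3 + 121*k**2 + 360*k + 400)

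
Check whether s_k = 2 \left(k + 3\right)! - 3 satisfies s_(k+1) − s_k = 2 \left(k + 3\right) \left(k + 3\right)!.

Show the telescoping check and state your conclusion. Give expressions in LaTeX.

Valid — Δs_k = t_k.

s_(k+1) = 2*factorial(k + 4) - 3
s_(k+1) − s_k = 2*(k + 3)*factorial(k + 3)
(s_(k+1) − s_k) − t_k = 0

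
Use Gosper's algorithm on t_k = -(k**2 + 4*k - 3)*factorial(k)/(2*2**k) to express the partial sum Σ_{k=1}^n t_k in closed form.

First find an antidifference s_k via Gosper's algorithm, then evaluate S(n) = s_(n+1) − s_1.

The ratio is (k + 1)*(4*k + (k + 1)**2 + 1)/(2*(k**2 + 4*k - 3)).
Normal form (A,B,C) = (k/2 + 1/2, 1, k**2 + 4*k - 3).
Set up (k/2 + 1/2)·f(k+1) − (1)·f(k) − (k**2 + 4*k - 3) = 0.
From deg A=1, deg B=0, deg C=2: d=1.
Solve for f: f(k) = 2*(k + 4) (degree 1 ≤ 1).
So s_k = (B(k−1)f/C)·t_k = (2*(k + 4)/(k**2 + 4*k - 3))·t_k = -(k + 4)*factorial(k)/2**k.
Check: Δs_k = -(k**2 + 4*k - 3)*factorial(k)/(2*2**k). ✓
Evaluate: s_(n+1) = -2**(-n - 1)*(n + 5)*factorial(n + 1); subtract s_(1) = -5/2 ⇒ S(n) = 2**(-n - 1)*(5*2**n - n**2*factorial(n) - 6*n*factorial(n) - 5*factorial(n)).

S(n) = 2**(-n - 1)*(5*2**n - n**2*factorial(n) - 6*n*factorial(n) - 5*factorial(n))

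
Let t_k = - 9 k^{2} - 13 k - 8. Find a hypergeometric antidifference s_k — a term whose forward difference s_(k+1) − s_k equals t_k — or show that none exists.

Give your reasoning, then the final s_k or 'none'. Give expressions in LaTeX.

s_k = k \left(- 3 k^{2} - 2 k - 3\right)

r(k) = (9*k**2 + 31*k + 30)/(9*k**2 + 13*k + 8) after simplifying.
So A=1 and B=1, with C=k**2 + 13*k/9 + 8/9.
Solve (1)·f(k+1) − (1)·f(k) = k**2 + 13*k/9 + 8/9.
Degrees (0,0,2) ⇒ d ≤ 3.
Solve for f: f(k) = k*(3*k**2 + 2*k + 3)/9 (degree 3 ≤ 3).
Certificate R = B(k−1)f/C = k*(3*k**2 + 2*k + 3)/(9*k**2 + 13*k + 8) gives s_k = k*(-3*k**2 - 2*k - 3).
s_(k+1) − s_k = -9*k**2 - 13*k - 8 = t_k.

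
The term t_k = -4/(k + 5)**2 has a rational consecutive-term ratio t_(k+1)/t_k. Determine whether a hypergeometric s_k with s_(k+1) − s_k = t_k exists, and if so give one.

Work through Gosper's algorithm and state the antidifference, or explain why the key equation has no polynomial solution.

Ratio r(k) = (k + 5)**2/(k + 6)**2.
Normal form (A,B,C) = (k**2 + 10*k + 25, k**2 + 12*k + 36, 1).
f must satisfy (k**2 + 10*k + 25)·f(k+1) − (k**2 + 10*k + 25)·f(k) = 1.
d = 0 from the (2,2,0) case.
Write f(k) = c0. Then LHS − RHS = -1, requiring -1 = 0: contradictory. No certificate.

no hypergeometric antidifference exists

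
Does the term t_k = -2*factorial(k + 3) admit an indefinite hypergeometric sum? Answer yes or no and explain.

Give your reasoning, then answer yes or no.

No — t_k has no hypergeometric antidifference.

r(k) = k + 4 after simplifying.
Normal form (A,B,C) = (k + 4, 1, 1).
Solve (k + 4)·f(k+1) − (1)·f(k) = 1.
Degrees (1,0,0) ⇒ d ≤ -1.
d = -1 < 0 ⇒ no nonzero polynomial f; not summable.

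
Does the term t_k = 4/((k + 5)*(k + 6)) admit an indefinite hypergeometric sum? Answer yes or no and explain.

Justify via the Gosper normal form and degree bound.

Yes. s_k = 4*k/(5*(k + 5)).

Compute t_(k+1)/t_k: get (k + 5)/(k + 7).
Factor: A=k + 5; B=k + 7; C=1.
Set up (k + 5)·f(k+1) − (k + 6)·f(k) − (1) = 0.
deg f ≤ 1 (via 1,1,0).
Solving with deg f ≤ 1: f(k) = k/5.
Get s_k = R·t_k = 4*k/(5*(k + 5)) with R(k) = B(k−1)f(k)/C(k) = k*(k + 6)/5.
Δs = 4/(k**2 + 11*k + 30), as required.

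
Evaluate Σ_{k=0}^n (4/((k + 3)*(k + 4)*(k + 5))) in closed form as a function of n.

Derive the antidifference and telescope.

S(n) = (n**2 + 9*n + 8)/(6*(n**2 + 9*n + 20))

The ratio is (k + 3)/(k + 6).
A = k + 3, B = k + 6, C = 1.
Set up (k + 3)·f(k+1) − (k + 5)·f(k) − (1) = 0.
Bound: deg f ≤ 2.
Solving with deg f ≤ 2: f(k) = k*(k + 7)/24.
Get s_k = R·t_k = k*(k + 7)/(6*(k + 3)*(k + 4)) with R(k) = B(k−1)f(k)/C(k) = k*(k + 5)*(k + 7)/24.
s_(k+1) − s_k = 4/(k**3 + 12*k**2 + 47*k + 60) = t_k.
Telescope: S(n) = s_(n+1) − s_(0) = (n**2 + 9*n + 8)/(6*(n**2 + 9*n + 20)) − (0) = (n**2 + 9*n + 8)/(6*(n**2 + 9*n + 20)).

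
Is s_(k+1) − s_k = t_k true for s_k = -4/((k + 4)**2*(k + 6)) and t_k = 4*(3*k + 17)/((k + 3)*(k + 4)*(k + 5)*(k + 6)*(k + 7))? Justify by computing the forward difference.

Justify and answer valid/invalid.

Invalid: residual 4*(-4*k**2 - 41*k - 103)/(k**7 + 34*k**6 + 490*k**5 + 3880*k**4 + 18229*k**3 + 50806*k**2 + 77760*k + 50400) ≠ 0.

s_(k+1) = -4/((k + 5)**2*(k + 7))
s_(k+1) − s_k = -4/((k + 5)**2*(k + 7)) + 4/((k + 4)**2*(k + 6))
(s_(k+1) − s_k) − t_k = 4*(-4*k**2 - 41*k - 103)/(k**7 + 34*k**6 + 490*k**5 + 3880*k**4 + 18229*k**3 + 50806*k**2 + 77760*k + 50400)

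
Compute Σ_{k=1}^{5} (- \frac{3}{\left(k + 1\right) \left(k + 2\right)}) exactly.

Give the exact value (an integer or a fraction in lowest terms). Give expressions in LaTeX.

Σ = -15/14

r(k) = (k + 1)/(k + 3) after simplifying.
A = k + 1, B = k + 3, C = 1.
Need (k + 1)·f(k+1) − (k + 2)·f(k) = 1.
From deg A=1, deg B=1, deg C=0: d=1.
Match coefficients ⇒ f(k) = k.
R(k) = B(k−1)·f(k)/C(k) = k*(k + 2); s_k = R·t_k = -3*k/(k + 1).
Check: Δs_k = -3/(k**2 + 3*k + 2). ✓
Telescoping: Σ = s_(6) − s_(1) = -18/7 − (-3/2) = -15/14.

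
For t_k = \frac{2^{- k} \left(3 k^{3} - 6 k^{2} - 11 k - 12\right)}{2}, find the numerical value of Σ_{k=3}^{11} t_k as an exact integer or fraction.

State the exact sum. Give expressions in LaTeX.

r(k) = (3*k**3 + 3*k**2 - 14*k - 26)/(2*(3*k**3 - 6*k**2 - 11*k - 12)) after simplifying.
A = 1/2, B = 1, C = k**3 - 2*k**2 - 11*k/3 - 4.
f must satisfy (1/2)·f(k+1) − (1)·f(k) = k**3 - 2*k**2 - 11*k/3 - 4.
deg f ≤ 3 (via 0,0,3).
Coefficient equations give f(k) = -2*(3*k**3 + 3*k**2 + 4*k - 2)/3.
Certificate R = B(k−1)f/C = -2*(3*k**3 + 3*k**2 + 4*k - 2)/(3*k**3 - 6*k**2 - 11*k - 12) gives s_k = (-3*k**3 - 3*k**2 - 4*k + 2)/2**k.
Verify: (3*k**3 - 6*k**2 - 11*k - 12)/(2*2**k) matches t_k.
Sum = s_(12) − s_(3); s_(12) = -2831/2048, s_(3) = -59/4 ⇒ 27377/2048.

Σ = 27377/2048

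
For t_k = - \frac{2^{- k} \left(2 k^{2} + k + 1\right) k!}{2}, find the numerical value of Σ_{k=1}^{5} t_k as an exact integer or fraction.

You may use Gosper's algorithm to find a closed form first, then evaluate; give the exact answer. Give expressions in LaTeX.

Step 1: r(k) = (k + 1)*(k + 2*(k + 1)**2 + 2)/(2*(2*k**2 + k + 1)).
Take A(k)=k/2 + 1/2, B(k)=1, C(k)=k**2 + k/2 + 1/2.
Key eq: (k/2 + 1/2)·f(k+1) = (1)·f(k) + (k**2 + k/2 + 1/2).
deg f ≤ 1 (via 1,0,2).
Coefficient equations give f(k) = 2*k + 1.
Then R = B(k−1)f/C = 2*(2*k + 1)/(2*k**2 + k + 1), so s_k = R(k)·t_k = -(2*k + 1)*factorial(k)/2**k.
Verify: -(2*k**2 + k + 1)*factorial(k)/(2*2**k) matches t_k.
Sum = s_(6) − s_(1); s_(6) = -585/4, s_(1) = -3/2 ⇒ -579/4.

Σ = -579/4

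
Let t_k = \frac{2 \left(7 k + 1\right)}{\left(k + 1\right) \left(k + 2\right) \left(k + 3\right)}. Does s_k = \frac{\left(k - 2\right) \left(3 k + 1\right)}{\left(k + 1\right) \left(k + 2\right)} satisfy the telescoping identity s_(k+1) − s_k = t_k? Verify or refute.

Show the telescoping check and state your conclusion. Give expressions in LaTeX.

Valid — Δs_k = t_k.

s_(k+1) = (k - 1)*(3*k + 4)/((k + 2)*(k + 3))
s_(k+1) − s_k = 2*(7*k + 1)/(k**3 + 6*k**2 + 11*k + 6)
(s_(k+1) − s_k) − t_k = 0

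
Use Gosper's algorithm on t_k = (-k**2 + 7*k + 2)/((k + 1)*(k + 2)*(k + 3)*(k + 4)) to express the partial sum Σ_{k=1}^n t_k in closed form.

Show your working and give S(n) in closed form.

S(n) = n*(n**2 + 21*n + 26)/(12*(n**3 + 9*n**2 + 26*n + 24))

Ratio r(k) = (k + 1)*(7*k - (k + 1)**2 + 9)/((k + 5)*(-k**2 + 7*k + 2)).
Factor: A=k + 1; B=k + 5; C=k**2 - 7*k - 2.
Set up (k + 1)·f(k+1) − (k + 4)·f(k) − (k**2 - 7*k - 2) = 0.
Degrees (1,1,2) ⇒ d ≤ 3.
Solve for f: f(k) = -k*(k**2 + 12*k - 1)/6 (degree 3 ≤ 3).
Get s_k = R·t_k = k*(k**2 + 12*k - 1)/(6*(k + 1)*(k + 2)*(k + 3)) with R(k) = B(k−1)f(k)/C(k) = -k*(k + 4)*(k**2 + 12*k - 1)/(6*(k**2 - 7*k - 2)).
Verify: (-k**2 + 7*k + 2)/(k**4 + 10*k**3 + 35*k**2 + 50*k + 24) matches t_k.
Σ_(k=1)^n t_k = s_(n+1) − s_(1) = ((n**3 + 15*n**2 + 26*n + 12)/(6*(n**3 + 9*n**2 + 26*n + 24))) − (1/12), i.e. n*(n**2 + 21*n + 26)/(12*(n**3 + 9*n**2 + 26*n + 24)).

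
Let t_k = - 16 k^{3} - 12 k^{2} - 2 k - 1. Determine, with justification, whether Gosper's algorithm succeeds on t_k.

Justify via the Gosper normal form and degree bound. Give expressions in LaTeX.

Yes. s_k = k \left(- 4 k^{3} + 4 k^{2} + k - 2\right).

The ratio is (16*k**3 + 60*k**2 + 74*k + 31)/(16*k**3 + 12*k**2 + 2*k + 1).
A = 1, B = 1, C = k**3 + 3*k**2/4 + k/8 + 1/16.
Solve (1)·f(k+1) − (1)·f(k) = k**3 + 3*k**2/4 + k/8 + 1/16.
deg f ≤ 4 (via 0,0,3).
Coefficient equations give f(k) = k*(4*k**3 - 4*k**2 - k + 2)/16.
Certificate R = B(k−1)f/C = k*(4*k**3 - 4*k**2 - k + 2)/(16*k**3 + 12*k**2 + 2*k + 1) gives s_k = k*(-4*k**3 + 4*k**2 + k - 2).
s_(k+1) − s_k = -16*k**3 - 12*k**2 - 2*k - 1 = t_k.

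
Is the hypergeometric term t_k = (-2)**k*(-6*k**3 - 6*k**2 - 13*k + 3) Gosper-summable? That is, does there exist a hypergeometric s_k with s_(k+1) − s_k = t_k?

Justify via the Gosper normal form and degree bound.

Yes. s_k = (-2)**k*(2*k**3 - 2*k**2 + 3*k - 3).

t_(k+1)/t_k = 2*(-6*k**3 - 24*k**2 - 43*k - 22)/(6*k**3 + 6*k**2 + 13*k - 3).
Gosper form: A/B · C(k+1)/C(k) with A=-2, B=1, C=k**3 + k**2 + 13*k/6 - 1/2.
Need (-2)·f(k+1) − (1)·f(k) = k**3 + k**2 + 13*k/6 - 1/2.
deg f ≤ 3 (via 0,0,3).
Coefficient equations give f(k) = -(k - 1)*(2*k**2 + 3)/6.
Certificate R = B(k−1)f/C = -(k - 1)*(2*k**2 + 3)/(6*k**3 + 6*k**2 + 13*k - 3) gives s_k = (-2)**k*(2*k**3 - 2*k**2 + 3*k - 3).
Check: Δs_k = (-2)**k*(-6*k**3 - 6*k**2 - 13*k + 3). ✓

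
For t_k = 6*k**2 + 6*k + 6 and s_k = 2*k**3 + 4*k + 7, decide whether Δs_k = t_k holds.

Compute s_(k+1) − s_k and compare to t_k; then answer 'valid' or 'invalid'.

Valid — Δs_k = t_k.

s_(k+1) = 4*k + 2*(k + 1)**3 + 11
s_(k+1) − s_k = 6*k**2 + 6*k + 6
(s_(k+1) − s_k) − t_k = 0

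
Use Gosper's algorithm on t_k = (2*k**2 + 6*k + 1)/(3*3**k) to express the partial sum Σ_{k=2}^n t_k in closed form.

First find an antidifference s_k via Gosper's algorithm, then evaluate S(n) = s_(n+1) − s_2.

S(n) = 3**(-n - 1)*(5*3**n - n**2 - 6*n - 8)

Ratio r(k) = (2*k**2 + 10*k + 9)/(3*(2*k**2 + 6*k + 1)).
So A=1/3 and B=1, with C=k**2 + 3*k + 1/2.
Need (1/3)·f(k+1) − (1)·f(k) = k**2 + 3*k + 1/2.
deg f ≤ 2 (via 0,0,2).
A polynomial solution: f(k) = -3*(k + 1)*(k + 3)/2.
Certificate R = B(k−1)f/C = -3*(k + 1)*(k + 3)/(2*k**2 + 6*k + 1) gives s_k = (-k**2 - 4*k - 3)/3**k.
Check: Δs_k = (2*k**2 + 6*k + 1)/(3*3**k). ✓
s_(n+1) = 3**(-n - 1)*(-n**2 - 6*n - 8) and s_(2) = -5/3, so S(n) = 3**(-n - 1)*(5*3**n - n**2 - 6*n - 8).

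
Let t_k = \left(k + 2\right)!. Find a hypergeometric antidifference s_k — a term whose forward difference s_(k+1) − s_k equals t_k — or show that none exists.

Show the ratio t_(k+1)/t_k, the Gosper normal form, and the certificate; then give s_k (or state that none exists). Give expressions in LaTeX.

t_(k+1)/t_k = k + 3.
Factor: A=k + 3; B=1; C=1.
f must satisfy (k + 3)·f(k+1) − (1)·f(k) = 1.
d = -1 from the (1,0,0) case.
Bound -1 < 0, so the key equation has no polynomial solution.

no hypergeometric antidifference exists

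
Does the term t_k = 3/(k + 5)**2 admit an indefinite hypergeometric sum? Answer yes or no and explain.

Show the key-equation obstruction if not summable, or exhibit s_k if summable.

No. Not Gosper-summable.

Ratio r(k) = (k + 5)**2/(k + 6)**2.
Take A(k)=k**2 + 10*k + 25, B(k)=k**2 + 12*k + 36, C(k)=1.
f must satisfy (k**2 + 10*k + 25)·f(k+1) − (k**2 + 10*k + 25)·f(k) = 1.
From deg A=2, deg B=2, deg C=0: d=0.
Generic f = c0 gives residual -1; -1 = 0 cannot hold, so t_k is not Gosper-summable.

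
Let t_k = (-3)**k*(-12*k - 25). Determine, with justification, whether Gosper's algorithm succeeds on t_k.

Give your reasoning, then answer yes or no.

Yes. s_k = (-3)**k*(3*k + 4).

The ratio is 3*(-12*k - 37)/(12*k + 25).
A = -3, B = 1, C = k + 25/12.
Need (-3)·f(k+1) − (1)·f(k) = k + 25/12.
From deg A=0, deg B=0, deg C=1: d=1.
Coefficient equations give f(k) = -(3*k + 4)/12.
Get s_k = R·t_k = (-3)**k*(3*k + 4) with R(k) = B(k−1)f(k)/C(k) = -(3*k + 4)/(12*k + 25).
Check: Δs_k = (-3)**k*(-12*k - 25). ✓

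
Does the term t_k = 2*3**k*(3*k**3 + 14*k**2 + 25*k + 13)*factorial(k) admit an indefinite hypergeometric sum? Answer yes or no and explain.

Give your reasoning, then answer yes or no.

Yes. s_k = 2*3**k*(k**2 + 2*k + 2)*factorial(k).

Compute t_(k+1)/t_k: get 3*(3*k**4 + 26*k**3 + 85*k**2 + 117*k + 55)/(3*k**3 + 14*k**2 + 25*k + 13).
A = 3*k + 3, B = 1, C = k**3 + 14*k**2/3 + 25*k/3 + 13/3.
Set up (3*k + 3)·f(k+1) − (1)·f(k) − (k**3 + 14*k**2/3 + 25*k/3 + 13/3) = 0.
Bound: deg f ≤ 2.
Solve for f: f(k) = (k**2 + 2*k + 2)/3 (degree 2 ≤ 2).
Get s_k = R·t_k = 2*3**k*(k**2 + 2*k + 2)*factorial(k) with R(k) = B(k−1)f(k)/C(k) = (k**2 + 2*k + 2)/(3*k**3 + 14*k**2 + 25*k + 13).
Verify: 2*3**k*(3*k**3 + 14*k**2 + 25*k + 13)*factorial(k) matches t_k.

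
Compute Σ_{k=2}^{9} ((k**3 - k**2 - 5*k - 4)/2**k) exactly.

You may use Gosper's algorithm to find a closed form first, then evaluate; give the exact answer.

Σ = 4155/512

Compute t_(k+1)/t_k: get (k**3/2 + k**2 - 2*k - 9/2)/(k**3 - k**2 - 5*k - 4).
Gosper form: A/B · C(k+1)/C(k) with A=1/2, B=1, C=k**3 - k**2 - 5*k - 4.
Solve (1/2)·f(k+1) − (1)·f(k) = k**3 - k**2 - 5*k - 4.
deg f ≤ 3 (via 0,0,3).
Match coefficients ⇒ f(k) = -2*(k + 1)*(k**2 + k + 1).
Then R = B(k−1)f/C = -2*(k + 1)*(k**2 + k + 1)/(k**3 - k**2 - 5*k - 4), so s_k = R(k)·t_k = 2**(1 - k)*(-k**3 - 2*k**2 - 2*k - 1).
Check: Δs_k = (k**3 - k**2 - 5*k - 4)/2**k. ✓
Sum = s_(10) − s_(2); s_(10) = -1221/512, s_(2) = -21/2 ⇒ 4155/512.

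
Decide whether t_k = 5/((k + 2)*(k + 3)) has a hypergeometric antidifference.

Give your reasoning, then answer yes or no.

Yes. s_k = 5*k/(2*(k + 2)).

The ratio is (k + 2)/(k + 4).
A = k + 2, B = k + 4, C = 1.
Key eq: (k + 2)·f(k+1) = (k + 3)·f(k) + (1).
From deg A=1, deg B=1, deg C=0: d=1.
Solving with deg f ≤ 1: f(k) = k/2.
R(k) = B(k−1)·f(k)/C(k) = k*(k + 3)/2; s_k = R·t_k = 5*k/(2*(k + 2)).
Δs = 5/(k**2 + 5*k + 6), as required.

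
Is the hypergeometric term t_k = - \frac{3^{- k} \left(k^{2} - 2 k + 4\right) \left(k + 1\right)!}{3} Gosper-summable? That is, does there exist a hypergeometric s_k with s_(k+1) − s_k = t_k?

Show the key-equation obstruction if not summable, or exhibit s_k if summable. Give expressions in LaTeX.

r(k) = (k + 2)*(-2*k + (k + 1)**2 + 2)/(3*(k**2 - 2*k + 4)) after simplifying.
A = k/3 + 2/3, B = 1, C = k**2 - 2*k + 4.
Set up (k/3 + 2/3)·f(k+1) − (1)·f(k) − (k**2 - 2*k + 4) = 0.
From deg A=1, deg B=0, deg C=2: d=1.
A polynomial solution: f(k) = 3*(k - 2).
Then R = B(k−1)f/C = 3*(k - 2)/(k**2 - 2*k + 4), so s_k = R(k)·t_k = -(k - 2)*factorial(k + 1)/3**k.
Δs = -(k**2 - 2*k + 4)*factorial(k + 1)/(3*3**k), as required.

Yes. s_k = - 3^{- k} \left(k - 2\right) \left(k + 1\right)!.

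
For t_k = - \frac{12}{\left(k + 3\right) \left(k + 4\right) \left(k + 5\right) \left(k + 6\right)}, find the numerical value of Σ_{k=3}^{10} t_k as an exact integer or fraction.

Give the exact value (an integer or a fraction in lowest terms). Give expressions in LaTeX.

Σ = -3/280

r(k) = (k + 3)/(k + 7) after simplifying.
Take A(k)=k + 3, B(k)=k + 7, C(k)=1.
Need (k + 3)·f(k+1) − (k + 6)·f(k) = 1.
Degrees (1,1,0) ⇒ d ≤ 3.
Match coefficients ⇒ f(k) = k*(k**2 + 12*k + 47)/180.
Get s_k = R·t_k = k*(-k**2 - 12*k - 47)/(15*(k + 3)*(k + 4)*(k + 5)) with R(k) = B(k−1)f(k)/C(k) = k*(k + 6)*(k**2 + 12*k + 47)/180.
s_(k+1) − s_k = -12/(k**4 + 18*k**3 + 119*k**2 + 342*k + 360) = t_k.
Evaluate s at k=11 and k=3: -11/168 and -23/420; difference -3/280.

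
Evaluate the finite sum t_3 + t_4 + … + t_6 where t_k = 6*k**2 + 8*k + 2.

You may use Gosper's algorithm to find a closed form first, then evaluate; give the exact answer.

Ratio r(k) = (3*k**2 + 10*k + 8)/(3*k**2 + 4*k + 1).
Gosper form: A/B · C(k+1)/C(k) with A=1, B=1, C=k**2 + 4*k/3 + 1/3.
Need (1)·f(k+1) − (1)·f(k) = k**2 + 4*k/3 + 1/3.
From deg A=0, deg B=0, deg C=2: d=3.
Solve for f: f(k) = k*(k + 1)*(2*k - 1)/6 (degree 3 ≤ 3).
R(k) = B(k−1)·f(k)/C(k) = k*(2*k - 1)/(2*(3*k + 1)); s_k = R·t_k = k*(2*k**2 + k - 1).
Check: Δs_k = 6*k**2 + 8*k + 2. ✓
Telescoping: Σ = s_(7) − s_(3) = 728 − (60) = 668.

Σ = 668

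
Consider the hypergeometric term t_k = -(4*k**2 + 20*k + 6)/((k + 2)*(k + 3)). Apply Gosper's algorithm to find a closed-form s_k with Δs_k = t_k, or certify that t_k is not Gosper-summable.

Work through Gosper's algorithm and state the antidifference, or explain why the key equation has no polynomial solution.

r(k) = (k + 2)*(10*k + 2*(k + 1)**2 + 13)/((k + 4)*(2*k**2 + 10*k + 3)) after simplifying.
Normal form (A,B,C) = (k + 2, k + 4, k**2 + 5*k + 3/2).
Solve (k + 2)·f(k+1) − (k + 3)·f(k) = k**2 + 5*k + 3/2.
From deg A=1, deg B=1, deg C=2: d=2.
A polynomial solution: f(k) = k*(4*k - 1)/4.
So s_k = (B(k−1)f/C)·t_k = (k*(k + 3)*(4*k - 1)/(2*(2*k**2 + 10*k + 3)))·t_k = k*(1 - 4*k)/(k + 2).
Δs = 2*(-2*k**2 - 10*k - 3)/(k**2 + 5*k + 6), as required.

s_k = k*(1 - 4*k)/(k + 2)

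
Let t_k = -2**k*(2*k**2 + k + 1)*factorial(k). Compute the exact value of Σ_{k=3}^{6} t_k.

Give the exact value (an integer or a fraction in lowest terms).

Compute t_(k+1)/t_k: get 2*(k + 1)*(k + 2*(k + 1)**2 + 2)/(2*k**2 + k + 1).
Factor: A=2*k + 2; B=1; C=k**2 + k/2 + 1/2.
f must satisfy (2*k + 2)·f(k+1) − (1)·f(k) = k**2 + k/2 + 1/2.
d = 1 from the (1,0,2) case.
Match coefficients ⇒ f(k) = (k - 1)/2.
So s_k = (B(k−1)f/C)·t_k = ((k - 1)/(2*k**2 + k + 1))·t_k = -2**k*(k - 1)*factorial(k).
Verify: -2**k*(2*k**2 + k + 1)*factorial(k) matches t_k.
Sum = s_(7) − s_(3); s_(7) = -3870720, s_(3) = -96 ⇒ -3870624.

Σ = -3870624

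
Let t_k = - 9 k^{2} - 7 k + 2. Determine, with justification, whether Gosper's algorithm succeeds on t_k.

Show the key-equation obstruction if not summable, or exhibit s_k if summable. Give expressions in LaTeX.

Yes. s_k = k \left(- 3 k^{2} + k + 4\right).

r(k) = (9*k**2 + 25*k + 14)/(9*k**2 + 7*k - 2) after simplifying.
Gosper form: A/B · C(k+1)/C(k) with A=1, B=1, C=k**2 + 7*k/9 - 2/9.
Set up (1)·f(k+1) − (1)·f(k) − (k**2 + 7*k/9 - 2/9) = 0.
deg f ≤ 3 (via 0,0,2).
Match coefficients ⇒ f(k) = k*(k + 1)*(3*k - 4)/9.
R(k) = B(k−1)·f(k)/C(k) = k*(3*k - 4)/(9*k - 2); s_k = R·t_k = k*(-3*k**2 + k + 4).
Verify: -9*k**2 - 7*k + 2 matches t_k.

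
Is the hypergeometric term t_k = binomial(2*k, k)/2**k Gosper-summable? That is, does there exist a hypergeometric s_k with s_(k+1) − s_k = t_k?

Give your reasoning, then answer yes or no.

No — negative degree bound, so no certificate f.

r(k) = (2*k + 1)/(k + 1) after simplifying.
Take A(k)=2*k + 1, B(k)=k + 1, C(k)=1.
Solve (2*k + 1)·f(k+1) − (k)·f(k) = 1.
Bound: deg f ≤ -1.
deg f ≤ -1 is impossible — no certificate.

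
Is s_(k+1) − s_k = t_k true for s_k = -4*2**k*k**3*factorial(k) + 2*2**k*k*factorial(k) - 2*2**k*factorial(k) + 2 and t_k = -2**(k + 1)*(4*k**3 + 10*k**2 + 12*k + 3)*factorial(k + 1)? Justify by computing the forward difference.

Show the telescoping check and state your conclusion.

Valid — Δs_k = t_k.

s_(k+1) = -8*2**k*k**4*factorial(k) - 32*2**k*k**3*factorial(k) - 44*2**k*k**2*factorial(k) - 28*2**k*k*factorial(k) - 8*2**k*factorial(k) + 2
s_(k+1) − s_k = -2**(k + 1)*(4*k**3 + 10*k**2 + 12*k + 3)*factorial(k + 1)
(s_(k+1) − s_k) − t_k = 0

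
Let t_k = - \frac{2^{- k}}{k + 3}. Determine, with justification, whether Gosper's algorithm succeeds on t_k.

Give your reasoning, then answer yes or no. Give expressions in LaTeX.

Ratio r(k) = (k + 3)/(2*(k + 4)).
A = k/2 + 3/2, B = k + 4, C = 1.
Solve (k/2 + 3/2)·f(k+1) − (k + 3)·f(k) = 1.
Bound: deg f ≤ -1.
Negative degree bound (-1): no f exists, t_k not Gosper-summable.

No — key equation has no polynomial f.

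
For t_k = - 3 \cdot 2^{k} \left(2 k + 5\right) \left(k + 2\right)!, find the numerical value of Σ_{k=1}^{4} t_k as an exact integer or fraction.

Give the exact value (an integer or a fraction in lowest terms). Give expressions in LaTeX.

Σ = -483804

The ratio is 2*(k + 3)*(2*k + 7)/(2*k + 5).
A = 2*k + 6, B = 1, C = k + 5/2.
Set up (2*k + 6)·f(k+1) − (1)·f(k) − (k + 5/2) = 0.
deg f ≤ 0 (via 1,0,1).
Solve for f: f(k) = 1/2 (degree 0 ≤ 0).
Get s_k = R·t_k = -3*2**k*factorial(k + 2) with R(k) = B(k−1)f(k)/C(k) = 1/(2*k + 5).
Check: Δs_k = -3*2**k*(2*k + 5)*factorial(k + 2). ✓
Sum = s_(5) − s_(1); s_(5) = -483840, s_(1) = -36 ⇒ -483804.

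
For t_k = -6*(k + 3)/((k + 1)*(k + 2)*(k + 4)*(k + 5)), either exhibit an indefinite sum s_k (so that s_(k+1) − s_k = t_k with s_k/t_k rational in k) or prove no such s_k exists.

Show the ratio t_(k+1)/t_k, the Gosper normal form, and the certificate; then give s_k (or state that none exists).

s_k = 3*k*(-k - 5)/(4*(k**2 + 5*k + 4))

Compute t_(k+1)/t_k: get (k + 1)*(k + 4)**2/((k + 3)**2*(k + 6)).
A = k + 1, B = k + 6, C = k**2 + 6*k + 9.
Key eq: (k + 1)·f(k+1) = (k + 5)·f(k) + (k**2 + 6*k + 9).
d = 4 from the (1,1,2) case.
A polynomial solution: f(k) = k*(k + 2)*(k + 3)*(k + 5)/8.
So s_k = (B(k−1)f/C)·t_k = (k*(k + 2)*(k + 5)**2/(8*(k + 3)))·t_k = 3*k*(-k - 5)/(4*(k**2 + 5*k + 4)).
Check: Δs_k = 6*(-k - 3)/(k**4 + 12*k**3 + 49*k**2 + 78*k + 40). ✓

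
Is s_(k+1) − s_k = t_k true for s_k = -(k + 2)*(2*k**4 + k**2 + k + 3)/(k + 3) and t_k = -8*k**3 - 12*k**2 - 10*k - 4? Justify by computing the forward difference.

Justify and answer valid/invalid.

Invalid: residual 3*(2*k**4 + 12*k**3 + 15*k**2 + 11*k + 3)/(k**2 + 7*k + 12) ≠ 0.

s_(k+1) = -(k + 3)*(k + 2*(k + 1)**4 + (k + 1)**2 + 4)/(k + 4)
s_(k+1) − s_k = (-8*k**5 - 62*k**4 - 154*k**3 - 173*k**2 - 115*k - 39)/(k**2 + 7*k + 12)
(s_(k+1) − s_k) − t_k = 3*(2*k**4 + 12*k**3 + 15*k**2 + 11*k + 3)/(k**2 + 7*k + 12)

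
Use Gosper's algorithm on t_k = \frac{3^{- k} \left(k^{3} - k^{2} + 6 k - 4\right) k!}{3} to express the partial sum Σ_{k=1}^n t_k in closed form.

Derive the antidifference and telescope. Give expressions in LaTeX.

S(n) = 3^{- n - 1} \left(- 2 \cdot 3^{n} + n^{3} n! + 2 n^{2} n! + 3 n n! + 2 n!\right)

The ratio is (k + 1)*(6*k + (k + 1)**3 - (k + 1)**2 + 2)/(3*(k**3 - k**2 + 6*k - 4)).
Take A(k)=k/3 + 1/3, B(k)=1, C(k)=k**3 - k**2 + 6*k - 4.
Solve (k/3 + 1/3)·f(k+1) − (1)·f(k) = k**3 - k**2 + 6*k - 4.
deg f ≤ 2 (via 1,0,3).
Solving with deg f ≤ 2: f(k) = 3*(k**2 - k + 2).
Certificate R = B(k−1)f/C = 3*(k**2 - k + 2)/(k**3 - k**2 + 6*k - 4) gives s_k = (k**2 - k + 2)*factorial(k)/3**k.
Check: Δs_k = (k**3 - k**2 + 6*k - 4)*factorial(k)/(3*3**k). ✓
Σ_(k=1)^n t_k = s_(n+1) − s_(1) = (3**(-n - 1)*(n**2 + n + 2)*factorial(n + 1)) − (2/3), i.e. 3**(-n - 1)*(-2*3**n + n**3*factorial(n) + 2*n**2*factorial(n) + 3*n*factorial(n) + 2*factorial(n)).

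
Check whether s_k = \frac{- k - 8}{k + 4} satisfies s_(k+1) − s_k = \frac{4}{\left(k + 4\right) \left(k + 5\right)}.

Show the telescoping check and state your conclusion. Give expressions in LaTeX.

valid; difference matches t_k

s_(k+1) = (-k - 9)/(k + 5)
s_(k+1) − s_k = 4/(k**2 + 9*k + 20)
(s_(k+1) − s_k) − t_k = 0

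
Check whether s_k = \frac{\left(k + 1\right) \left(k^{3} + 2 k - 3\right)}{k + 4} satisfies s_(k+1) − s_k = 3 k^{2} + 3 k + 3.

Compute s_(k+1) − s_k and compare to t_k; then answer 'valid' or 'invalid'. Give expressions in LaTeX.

Invalid: residual \frac{3 \left(- 2 k^{3} - 15 k^{2} - 13 k - 15\right)}{k^{2} + 9 k + 20} ≠ 0.

s_(k+1) = (k + 2)*(2*k + (k + 1)**3 - 1)/(k + 5)
s_(k+1) − s_k = 3*(k**4 + 8*k**3 + 15*k**2 + 16*k + 5)/(k**2 + 9*k + 20)
(s_(k+1) − s_k) − t_k = 3*(-2*k**3 - 15*k**2 - 13*k - 15)/(k**2 + 9*k + 20)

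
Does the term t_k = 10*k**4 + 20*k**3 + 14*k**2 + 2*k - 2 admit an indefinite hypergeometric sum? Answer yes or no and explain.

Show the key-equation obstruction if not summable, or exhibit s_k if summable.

Compute t_(k+1)/t_k: get (5*k**4 + 30*k**3 + 67*k**2 + 65*k + 22)/(5*k**4 + 10*k**3 + 7*k**2 + k - 1).
A = 1, B = 1, C = k**4 + 2*k**3 + 7*k**2/5 + k/5 - 1/5.
Need (1)·f(k+1) − (1)·f(k) = k**4 + 2*k**3 + 7*k**2/5 + k/5 - 1/5.
From deg A=0, deg B=0, deg C=4: d=5.
A polynomial solution: f(k) = k*(k + 1)*(2*k**3 - 2*k**2 - 1)/10.
So s_k = (B(k−1)f/C)·t_k = (k*(2*k**3 - 2*k**2 - 1)/(2*(5*k**3 + 5*k**2 + 2*k - 1)))·t_k = k*(2*k**4 - 2*k**2 - k - 1).
Verify: 10*k**4 + 20*k**3 + 14*k**2 + 2*k - 2 matches t_k.

Yes. s_k = k*(2*k**4 - 2*k**2 - k - 1).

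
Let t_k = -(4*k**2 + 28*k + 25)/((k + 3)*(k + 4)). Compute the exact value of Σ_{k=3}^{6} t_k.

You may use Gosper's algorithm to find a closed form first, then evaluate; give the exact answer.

Σ = -217/15

r(k) = (k + 3)*(28*k + 4*(k + 1)**2 + 53)/((k + 5)*(4*k**2 + 28*k + 25)) after simplifying.
So A=k + 3 and B=k + 5, with C=k**2 + 7*k + 25/4.
f must satisfy (k + 3)·f(k+1) − (k + 4)·f(k) = k**2 + 7*k + 25/4.
From deg A=1, deg B=1, deg C=2: d=2.
A polynomial solution: f(k) = k*(12*k + 13)/12.
So s_k = (B(k−1)f/C)·t_k = (k*(k + 4)*(12*k + 13)/(3*(4*k**2 + 28*k + 25)))·t_k = k*(-12*k - 13)/(3*(k + 3)).
s_(k+1) − s_k = (-4*k**2 - 28*k - 25)/(k**2 + 7*k + 12) = t_k.
Telescoping: Σ = s_(7) − s_(3) = -679/30 − (-49/6) = -217/15.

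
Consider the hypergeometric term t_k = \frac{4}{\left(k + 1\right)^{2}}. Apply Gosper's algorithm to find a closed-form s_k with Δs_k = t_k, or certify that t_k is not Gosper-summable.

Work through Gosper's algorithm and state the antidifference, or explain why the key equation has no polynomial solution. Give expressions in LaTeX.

Compute t_(k+1)/t_k: get (k + 1)**2/(k + 2)**2.
So A=k**2 + 2*k + 1 and B=k**2 + 4*k + 4, with C=1.
Set up (k**2 + 2*k + 1)·f(k+1) − (k**2 + 2*k + 1)·f(k) − (1) = 0.
d = 0 from the (2,2,0) case.
f = c0 ⇒ A·f(k+1) − B(k−1)·f(k) − C = -1. The system {-1 = 0} is inconsistent; no antidifference.

none (Gosper's algorithm certifies no s_k)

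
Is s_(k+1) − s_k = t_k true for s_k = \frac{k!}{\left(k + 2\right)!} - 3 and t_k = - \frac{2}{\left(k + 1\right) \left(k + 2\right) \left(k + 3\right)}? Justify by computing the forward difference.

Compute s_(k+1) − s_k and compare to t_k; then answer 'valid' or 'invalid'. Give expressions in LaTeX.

s_(k+1) = -(3*k**2 + 15*k + 17)/((k + 2)*(k + 3))
s_(k+1) − s_k = -2/((k + 1)*(k + 2)*(k + 3))
(s_(k+1) − s_k) − t_k = 0

Valid: the claim telescopes to t_k.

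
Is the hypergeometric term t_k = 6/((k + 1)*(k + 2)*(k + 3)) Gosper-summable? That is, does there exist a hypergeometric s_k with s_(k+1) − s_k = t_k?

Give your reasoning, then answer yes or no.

Yes. s_k = 3*k*(k + 3)/(2*(k + 1)*(k + 2)).

Ratio r(k) = (k + 1)/(k + 4).
A = k + 1, B = k + 4, C = 1.
Key eq: (k + 1)·f(k+1) = (k + 3)·f(k) + (1).
Bound: deg f ≤ 2.
Match coefficients ⇒ f(k) = k*(k + 3)/4.
So s_k = (B(k−1)f/C)·t_k = (k*(k + 3)**2/4)·t_k = 3*k*(k + 3)/(2*(k + 1)*(k + 2)).
Verify: 6/(k**3 + 6*k**2 + 11*k + 6) matches t_k.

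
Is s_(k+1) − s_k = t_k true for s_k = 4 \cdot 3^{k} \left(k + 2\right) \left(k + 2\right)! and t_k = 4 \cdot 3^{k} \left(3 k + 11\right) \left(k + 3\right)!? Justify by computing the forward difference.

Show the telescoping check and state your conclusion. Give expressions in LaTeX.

s_(k+1) = 12*3**k*(k + 3)*factorial(k + 3)
s_(k+1) − s_k = 4*3**k*(3*k**2 + 17*k + 25)*factorial(k + 2)
(s_(k+1) − s_k) − t_k = -4*3**k*(3*k + 8)*factorial(k + 2)

Invalid: residual - 4 \cdot 3^{k} \left(3 k + 8\right) \left(k + 2\right)! ≠ 0.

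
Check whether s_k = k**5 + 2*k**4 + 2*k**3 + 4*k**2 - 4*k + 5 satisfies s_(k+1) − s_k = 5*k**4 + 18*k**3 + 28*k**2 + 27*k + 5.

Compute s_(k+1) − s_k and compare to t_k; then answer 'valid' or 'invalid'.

valid (s_(k+1) − s_k reduces to t_k)

s_(k+1) = k**5 + 7*k**4 + 20*k**3 + 32*k**2 + 23*k + 10
s_(k+1) − s_k = 5*k**4 + 18*k**3 + 28*k**2 + 27*k + 5
(s_(k+1) − s_k) − t_k = 0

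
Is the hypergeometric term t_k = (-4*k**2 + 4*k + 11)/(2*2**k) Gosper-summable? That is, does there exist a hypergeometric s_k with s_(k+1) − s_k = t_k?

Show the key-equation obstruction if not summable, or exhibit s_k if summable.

Compute t_(k+1)/t_k: get (4*k**2 + 4*k - 11)/(2*(4*k**2 - 4*k - 11)).
A = 1/2, B = 1, C = k**2 - k - 11/4.
f must satisfy (1/2)·f(k+1) − (1)·f(k) = k**2 - k - 11/4.
From deg A=0, deg B=0, deg C=2: d=2.
Coefficient equations give f(k) = -(2*k - 1)*(2*k + 3)/2.
So s_k = (B(k−1)f/C)·t_k = (-2*(2*k - 1)*(2*k + 3)/(4*k**2 - 4*k - 11))·t_k = (4*k**2 + 4*k - 3)/2**k.
s_(k+1) − s_k = (-4*k**2 + 4*k + 11)/(2*2**k) = t_k.

Yes. s_k = (4*k**2 + 4*k - 3)/2**k.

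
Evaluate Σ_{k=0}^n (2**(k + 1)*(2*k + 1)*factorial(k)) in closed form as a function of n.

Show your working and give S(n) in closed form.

S(n) = 4*2**n*factorial(n + 1) - 2

The ratio is 2*(k + 1)*(2*k + 3)/(2*k + 1).
Normal form (A,B,C) = (2*k + 2, 1, k + 1/2).
f must satisfy (2*k + 2)·f(k+1) − (1)·f(k) = k + 1/2.
Bound: deg f ≤ 0.
Solve for f: f(k) = 1/2 (degree 0 ≤ 0).
So s_k = (B(k−1)f/C)·t_k = (1/(2*k + 1))·t_k = 2**(k + 1)*factorial(k).
Check: Δs_k = 2**(k + 1)*(2*k + 1)*factorial(k). ✓
Telescope: S(n) = s_(n+1) − s_(0) = 2**(n + 2)*factorial(n + 1) − (2) = 4*2**n*factorial(n + 1) - 2.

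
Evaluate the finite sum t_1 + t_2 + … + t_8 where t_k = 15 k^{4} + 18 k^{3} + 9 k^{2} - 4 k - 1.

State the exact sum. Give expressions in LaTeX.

Step 1: r(k) = (15*k**4 + 78*k**3 + 153*k**2 + 128*k + 37)/(15*k**4 + 18*k**3 + 9*k**2 - 4*k - 1).
A = 1, B = 1, C = k**4 + 6*k**3/5 + 3*k**2/5 - 4*k/15 - 1/15.
Solve (1)·f(k+1) − (1)·f(k) = k**4 + 6*k**3/5 + 3*k**2/5 - 4*k/15 - 1/15.
From deg A=0, deg B=0, deg C=4: d=5.
Coefficient equations give f(k) = k*(3*k**4 - 3*k**3 - k**2 - 2*k + 2)/15.
So s_k = (B(k−1)f/C)·t_k = (k*(3*k**4 - 3*k**3 - k**2 - 2*k + 2)/(15*k**4 + 18*k**3 + 9*k**2 - 4*k - 1))·t_k = k*(3*k**4 - 3*k**3 - k**2 - 2*k + 2).
s_(k+1) − s_k = 15*k**4 + 18*k**3 + 9*k**2 - 4*k - 1 = t_k.
Telescoping: Σ = s_(9) − s_(1) = 156591 − (-1) = 156592.

Σ = 156592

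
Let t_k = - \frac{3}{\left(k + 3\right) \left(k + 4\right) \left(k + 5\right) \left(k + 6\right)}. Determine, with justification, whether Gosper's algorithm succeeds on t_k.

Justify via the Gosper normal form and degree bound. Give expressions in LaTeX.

Yes. s_k = \frac{k \left(- k^{2} - 12 k - 47\right)}{60 \left(k + 3\right) \left(k + 4\right) \left(k + 5\right)}.

Step 1: r(k) = (k + 3)/(k + 7).
A = k + 3, B = k + 7, C = 1.
Solve (k + 3)·f(k+1) − (k + 6)·f(k) = 1.
Degrees (1,1,0) ⇒ d ≤ 3.
Coefficient equations give f(k) = k*(k**2 + 12*k + 47)/180.
Then R = B(k−1)f/C = k*(k + 6)*(k**2 + 12*k + 47)/180, so s_k = R(k)·t_k = k*(-k**2 - 12*k - 47)/(60*(k + 3)*(k + 4)*(k + 5)).
s_(k+1) − s_k = -3/(k**4 + 18*k**3 + 119*k**2 + 342*k + 360) = t_k.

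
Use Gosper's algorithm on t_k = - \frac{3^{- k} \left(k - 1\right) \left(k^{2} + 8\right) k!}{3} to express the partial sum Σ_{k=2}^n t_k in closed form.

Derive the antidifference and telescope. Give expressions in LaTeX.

r(k) = k*(k + 1)*((k + 1)**2 + 8)/(3*(k - 1)*(k**2 + 8)) after simplifying.
Normal form (A,B,C) = (k/3 + 1/3, 1, k**3 - k**2 + 8*k - 8).
Key eq: (k/3 + 1/3)·f(k+1) = (1)·f(k) + (k**3 - k**2 + 8*k - 8).
d = 2 from the (1,0,3) case.
Match coefficients ⇒ f(k) = 3*(k**2 - k + 4).
R(k) = B(k−1)·f(k)/C(k) = 3*(k**2 - k + 4)/((k - 1)*(k**2 + 8)); s_k = R·t_k = -(k**2 - k + 4)*factorial(k)/3**k.
Verify: -(k - 1)*(k**2 + 8)*factorial(k)/(3*3**k) matches t_k.
s_(n+1) = -3**(-n - 1)*(n**2 + n + 4)*factorial(n + 1) and s_(2) = -4/3, so S(n) = 3**(-n - 1)*(4*3**n - n**3*factorial(n) - 2*n**2*factorial(n) - 5*n*factorial(n) - 4*factorial(n)).

S(n) = 3^{- n - 1} \left(4 \cdot 3^{n} - n^{3} n! - 2 n^{2} n! - 5 n n! - 4 n!\right)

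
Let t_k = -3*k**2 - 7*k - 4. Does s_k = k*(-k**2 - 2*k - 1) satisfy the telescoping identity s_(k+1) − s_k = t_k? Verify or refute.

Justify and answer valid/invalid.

Valid: the claim telescopes to t_k.

s_(k+1) = -(k + 1)*(2*k + (k + 1)**2 + 3)
s_(k+1) − s_k = -3*k**2 - 7*k - 4
(s_(k+1) − s_k) − t_k = 0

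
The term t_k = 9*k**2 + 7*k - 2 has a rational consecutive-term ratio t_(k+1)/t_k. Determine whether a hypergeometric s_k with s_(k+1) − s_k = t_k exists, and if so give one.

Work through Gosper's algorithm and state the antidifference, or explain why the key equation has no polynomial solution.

The ratio is (9*k**2 + 25*k + 14)/(9*k**2 + 7*k - 2).
Normal form (A,B,C) = (1, 1, k**2 + 7*k/9 - 2/9).
Solve (1)·f(k+1) − (1)·f(k) = k**2 + 7*k/9 - 2/9.
Bound: deg f ≤ 3.
Coefficient equations give f(k) = k*(k + 1)*(3*k - 4)/9.
Then R = B(k−1)f/C = k*(3*k - 4)/(9*k - 2), so s_k = R(k)·t_k = k*(3*k**2 - k - 4).
s_(k+1) − s_k = 9*k**2 + 7*k - 2 = t_k.

s_k = k*(3*k**2 - k - 4)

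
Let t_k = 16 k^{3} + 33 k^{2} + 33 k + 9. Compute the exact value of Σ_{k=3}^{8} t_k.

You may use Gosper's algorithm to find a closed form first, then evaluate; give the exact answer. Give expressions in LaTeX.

Σ = 28302

Ratio r(k) = (16*k**3 + 81*k**2 + 147*k + 91)/(16*k**3 + 33*k**2 + 33*k + 9).
Factor: A=1; B=1; C=k**3 + 33*k**2/16 + 33*k/16 + 9/16.
Key eq: (1)·f(k+1) = (1)·f(k) + (k**3 + 33*k**2/16 + 33*k/16 + 9/16).
deg f ≤ 4 (via 0,0,3).
Coefficient equations give f(k) = k*(4*k**3 + 3*k**2 + 4*k - 2)/16.
Then R = B(k−1)f/C = k*(4*k**3 + 3*k**2 + 4*k - 2)/(16*k**3 + 33*k**2 + 33*k + 9), so s_k = R(k)·t_k = k*(4*k**3 + 3*k**2 + 4*k - 2).
Δs = 16*k**3 + 33*k**2 + 33*k + 9, as required.
Σ_(k=3)^(8) t_k = s_(9) − s_(3) = 28737 − (435) = 28302.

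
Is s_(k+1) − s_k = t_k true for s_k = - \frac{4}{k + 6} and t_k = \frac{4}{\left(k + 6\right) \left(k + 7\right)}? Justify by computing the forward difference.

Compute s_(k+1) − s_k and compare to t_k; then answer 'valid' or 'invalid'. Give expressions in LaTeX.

s_(k+1) = -4/(k + 7)
s_(k+1) − s_k = 4/((k + 6)*(k + 7))
(s_(k+1) − s_k) − t_k = 0

Valid: the claim telescopes to t_k.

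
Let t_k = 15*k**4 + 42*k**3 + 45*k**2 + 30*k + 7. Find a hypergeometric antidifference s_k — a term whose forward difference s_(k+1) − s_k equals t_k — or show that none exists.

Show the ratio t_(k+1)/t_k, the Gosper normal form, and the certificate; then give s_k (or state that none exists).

Step 1: r(k) = (15*k**4 + 102*k**3 + 261*k**2 + 306*k + 139)/(15*k**4 + 42*k**3 + 45*k**2 + 30*k + 7).
Normal form (A,B,C) = (1, 1, k**4 + 14*k**3/5 + 3*k**2 + 2*k + 7/15).
f must satisfy (1)·f(k+1) − (1)·f(k) = k**4 + 14*k**3/5 + 3*k**2 + 2*k + 7/15.
From deg A=0, deg B=0, deg C=4: d=5.
A polynomial solution: f(k) = k*(3*k**4 + 3*k**3 - k**2 + 3*k - 1)/15.
Then R = B(k−1)f/C = k*(3*k**4 + 3*k**3 - k**2 + 3*k - 1)/(15*k**4 + 42*k**3 + 45*k**2 + 30*k + 7), so s_k = R(k)·t_k = k*(3*k**4 + 3*k**3 - k**2 + 3*k - 1).
Verify: 15*k**4 + 42*k**3 + 45*k**2 + 30*k + 7 matches t_k.

s_k = k*(3*k**4 + 3*k**3 - k**2 + 3*k - 1)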